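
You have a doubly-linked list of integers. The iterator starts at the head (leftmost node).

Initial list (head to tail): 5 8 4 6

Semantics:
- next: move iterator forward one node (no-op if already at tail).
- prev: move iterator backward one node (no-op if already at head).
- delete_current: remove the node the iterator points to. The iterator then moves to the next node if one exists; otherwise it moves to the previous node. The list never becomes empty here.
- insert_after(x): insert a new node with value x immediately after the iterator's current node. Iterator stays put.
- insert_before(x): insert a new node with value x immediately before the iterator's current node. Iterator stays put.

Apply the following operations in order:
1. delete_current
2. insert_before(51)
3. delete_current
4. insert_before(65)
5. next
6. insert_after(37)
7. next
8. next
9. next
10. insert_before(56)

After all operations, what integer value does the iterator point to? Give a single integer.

After 1 (delete_current): list=[8, 4, 6] cursor@8
After 2 (insert_before(51)): list=[51, 8, 4, 6] cursor@8
After 3 (delete_current): list=[51, 4, 6] cursor@4
After 4 (insert_before(65)): list=[51, 65, 4, 6] cursor@4
After 5 (next): list=[51, 65, 4, 6] cursor@6
After 6 (insert_after(37)): list=[51, 65, 4, 6, 37] cursor@6
After 7 (next): list=[51, 65, 4, 6, 37] cursor@37
After 8 (next): list=[51, 65, 4, 6, 37] cursor@37
After 9 (next): list=[51, 65, 4, 6, 37] cursor@37
After 10 (insert_before(56)): list=[51, 65, 4, 6, 56, 37] cursor@37

Answer: 37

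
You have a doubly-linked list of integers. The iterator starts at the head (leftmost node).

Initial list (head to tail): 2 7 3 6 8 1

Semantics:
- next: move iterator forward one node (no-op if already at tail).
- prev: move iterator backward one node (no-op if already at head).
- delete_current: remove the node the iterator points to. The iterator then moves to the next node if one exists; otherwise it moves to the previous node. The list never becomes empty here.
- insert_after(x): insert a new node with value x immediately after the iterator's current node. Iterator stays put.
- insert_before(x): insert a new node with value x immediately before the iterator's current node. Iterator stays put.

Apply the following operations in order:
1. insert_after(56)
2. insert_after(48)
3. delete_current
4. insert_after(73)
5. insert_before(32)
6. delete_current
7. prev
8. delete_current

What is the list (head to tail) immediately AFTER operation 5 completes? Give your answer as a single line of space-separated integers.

After 1 (insert_after(56)): list=[2, 56, 7, 3, 6, 8, 1] cursor@2
After 2 (insert_after(48)): list=[2, 48, 56, 7, 3, 6, 8, 1] cursor@2
After 3 (delete_current): list=[48, 56, 7, 3, 6, 8, 1] cursor@48
After 4 (insert_after(73)): list=[48, 73, 56, 7, 3, 6, 8, 1] cursor@48
After 5 (insert_before(32)): list=[32, 48, 73, 56, 7, 3, 6, 8, 1] cursor@48

Answer: 32 48 73 56 7 3 6 8 1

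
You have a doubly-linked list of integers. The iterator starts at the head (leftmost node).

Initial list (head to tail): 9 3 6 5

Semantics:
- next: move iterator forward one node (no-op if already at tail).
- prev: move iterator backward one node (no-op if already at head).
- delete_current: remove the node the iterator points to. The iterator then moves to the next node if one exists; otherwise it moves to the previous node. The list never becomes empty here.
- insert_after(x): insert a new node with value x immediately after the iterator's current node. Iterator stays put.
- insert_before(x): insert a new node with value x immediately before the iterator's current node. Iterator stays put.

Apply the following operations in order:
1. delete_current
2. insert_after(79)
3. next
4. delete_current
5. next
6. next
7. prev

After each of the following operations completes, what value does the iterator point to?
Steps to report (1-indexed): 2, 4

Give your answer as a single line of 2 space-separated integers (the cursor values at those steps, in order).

After 1 (delete_current): list=[3, 6, 5] cursor@3
After 2 (insert_after(79)): list=[3, 79, 6, 5] cursor@3
After 3 (next): list=[3, 79, 6, 5] cursor@79
After 4 (delete_current): list=[3, 6, 5] cursor@6
After 5 (next): list=[3, 6, 5] cursor@5
After 6 (next): list=[3, 6, 5] cursor@5
After 7 (prev): list=[3, 6, 5] cursor@6

Answer: 3 6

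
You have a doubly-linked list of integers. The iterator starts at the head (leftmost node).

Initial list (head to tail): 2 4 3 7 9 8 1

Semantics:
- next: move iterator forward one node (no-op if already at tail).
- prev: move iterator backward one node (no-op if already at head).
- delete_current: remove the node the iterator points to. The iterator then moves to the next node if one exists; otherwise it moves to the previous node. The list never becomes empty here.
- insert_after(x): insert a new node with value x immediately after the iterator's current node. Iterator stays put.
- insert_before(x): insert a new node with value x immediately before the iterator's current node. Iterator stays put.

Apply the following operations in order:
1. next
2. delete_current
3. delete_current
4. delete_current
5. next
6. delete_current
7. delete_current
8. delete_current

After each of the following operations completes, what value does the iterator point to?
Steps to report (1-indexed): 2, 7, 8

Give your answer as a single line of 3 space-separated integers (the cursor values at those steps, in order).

After 1 (next): list=[2, 4, 3, 7, 9, 8, 1] cursor@4
After 2 (delete_current): list=[2, 3, 7, 9, 8, 1] cursor@3
After 3 (delete_current): list=[2, 7, 9, 8, 1] cursor@7
After 4 (delete_current): list=[2, 9, 8, 1] cursor@9
After 5 (next): list=[2, 9, 8, 1] cursor@8
After 6 (delete_current): list=[2, 9, 1] cursor@1
After 7 (delete_current): list=[2, 9] cursor@9
After 8 (delete_current): list=[2] cursor@2

Answer: 3 9 2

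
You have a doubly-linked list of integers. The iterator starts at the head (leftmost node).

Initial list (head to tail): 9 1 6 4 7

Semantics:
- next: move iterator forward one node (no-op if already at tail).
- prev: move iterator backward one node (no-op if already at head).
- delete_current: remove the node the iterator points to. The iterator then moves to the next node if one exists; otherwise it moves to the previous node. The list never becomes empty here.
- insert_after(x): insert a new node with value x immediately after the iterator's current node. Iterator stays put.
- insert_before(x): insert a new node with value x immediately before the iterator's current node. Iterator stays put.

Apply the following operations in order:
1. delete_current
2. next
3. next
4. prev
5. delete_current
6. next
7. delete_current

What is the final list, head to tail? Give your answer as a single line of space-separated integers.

Answer: 1 4

Derivation:
After 1 (delete_current): list=[1, 6, 4, 7] cursor@1
After 2 (next): list=[1, 6, 4, 7] cursor@6
After 3 (next): list=[1, 6, 4, 7] cursor@4
After 4 (prev): list=[1, 6, 4, 7] cursor@6
After 5 (delete_current): list=[1, 4, 7] cursor@4
After 6 (next): list=[1, 4, 7] cursor@7
After 7 (delete_current): list=[1, 4] cursor@4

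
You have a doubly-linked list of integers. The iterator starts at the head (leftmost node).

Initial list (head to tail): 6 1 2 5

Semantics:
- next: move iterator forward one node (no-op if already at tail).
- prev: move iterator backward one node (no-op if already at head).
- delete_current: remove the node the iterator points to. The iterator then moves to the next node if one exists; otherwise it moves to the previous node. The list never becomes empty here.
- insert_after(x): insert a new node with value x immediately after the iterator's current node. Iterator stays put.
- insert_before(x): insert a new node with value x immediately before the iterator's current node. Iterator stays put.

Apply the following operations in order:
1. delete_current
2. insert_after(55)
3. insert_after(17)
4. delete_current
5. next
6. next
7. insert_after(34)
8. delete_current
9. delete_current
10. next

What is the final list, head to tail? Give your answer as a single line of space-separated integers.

After 1 (delete_current): list=[1, 2, 5] cursor@1
After 2 (insert_after(55)): list=[1, 55, 2, 5] cursor@1
After 3 (insert_after(17)): list=[1, 17, 55, 2, 5] cursor@1
After 4 (delete_current): list=[17, 55, 2, 5] cursor@17
After 5 (next): list=[17, 55, 2, 5] cursor@55
After 6 (next): list=[17, 55, 2, 5] cursor@2
After 7 (insert_after(34)): list=[17, 55, 2, 34, 5] cursor@2
After 8 (delete_current): list=[17, 55, 34, 5] cursor@34
After 9 (delete_current): list=[17, 55, 5] cursor@5
After 10 (next): list=[17, 55, 5] cursor@5

Answer: 17 55 5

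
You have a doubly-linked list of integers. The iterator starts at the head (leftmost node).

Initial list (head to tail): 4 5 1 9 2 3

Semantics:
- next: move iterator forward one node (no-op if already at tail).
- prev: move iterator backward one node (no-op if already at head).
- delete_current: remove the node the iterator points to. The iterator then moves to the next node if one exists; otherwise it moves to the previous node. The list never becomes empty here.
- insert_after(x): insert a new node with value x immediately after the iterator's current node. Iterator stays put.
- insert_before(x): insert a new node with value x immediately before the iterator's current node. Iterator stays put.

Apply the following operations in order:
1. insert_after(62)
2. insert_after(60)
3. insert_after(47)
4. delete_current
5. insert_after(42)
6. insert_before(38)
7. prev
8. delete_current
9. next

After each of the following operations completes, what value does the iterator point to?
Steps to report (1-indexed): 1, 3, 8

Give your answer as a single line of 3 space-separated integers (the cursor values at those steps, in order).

Answer: 4 4 47

Derivation:
After 1 (insert_after(62)): list=[4, 62, 5, 1, 9, 2, 3] cursor@4
After 2 (insert_after(60)): list=[4, 60, 62, 5, 1, 9, 2, 3] cursor@4
After 3 (insert_after(47)): list=[4, 47, 60, 62, 5, 1, 9, 2, 3] cursor@4
After 4 (delete_current): list=[47, 60, 62, 5, 1, 9, 2, 3] cursor@47
After 5 (insert_after(42)): list=[47, 42, 60, 62, 5, 1, 9, 2, 3] cursor@47
After 6 (insert_before(38)): list=[38, 47, 42, 60, 62, 5, 1, 9, 2, 3] cursor@47
After 7 (prev): list=[38, 47, 42, 60, 62, 5, 1, 9, 2, 3] cursor@38
After 8 (delete_current): list=[47, 42, 60, 62, 5, 1, 9, 2, 3] cursor@47
After 9 (next): list=[47, 42, 60, 62, 5, 1, 9, 2, 3] cursor@42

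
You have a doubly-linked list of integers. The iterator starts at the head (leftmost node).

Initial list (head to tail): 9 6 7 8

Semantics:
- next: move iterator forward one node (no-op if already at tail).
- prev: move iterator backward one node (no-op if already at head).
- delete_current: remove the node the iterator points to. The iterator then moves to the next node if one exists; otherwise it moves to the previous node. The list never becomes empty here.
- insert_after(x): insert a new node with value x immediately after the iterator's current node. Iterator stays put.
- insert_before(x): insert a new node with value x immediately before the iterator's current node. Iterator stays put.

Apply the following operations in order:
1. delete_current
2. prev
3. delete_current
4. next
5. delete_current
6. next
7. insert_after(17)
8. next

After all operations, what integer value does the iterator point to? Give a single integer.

After 1 (delete_current): list=[6, 7, 8] cursor@6
After 2 (prev): list=[6, 7, 8] cursor@6
After 3 (delete_current): list=[7, 8] cursor@7
After 4 (next): list=[7, 8] cursor@8
After 5 (delete_current): list=[7] cursor@7
After 6 (next): list=[7] cursor@7
After 7 (insert_after(17)): list=[7, 17] cursor@7
After 8 (next): list=[7, 17] cursor@17

Answer: 17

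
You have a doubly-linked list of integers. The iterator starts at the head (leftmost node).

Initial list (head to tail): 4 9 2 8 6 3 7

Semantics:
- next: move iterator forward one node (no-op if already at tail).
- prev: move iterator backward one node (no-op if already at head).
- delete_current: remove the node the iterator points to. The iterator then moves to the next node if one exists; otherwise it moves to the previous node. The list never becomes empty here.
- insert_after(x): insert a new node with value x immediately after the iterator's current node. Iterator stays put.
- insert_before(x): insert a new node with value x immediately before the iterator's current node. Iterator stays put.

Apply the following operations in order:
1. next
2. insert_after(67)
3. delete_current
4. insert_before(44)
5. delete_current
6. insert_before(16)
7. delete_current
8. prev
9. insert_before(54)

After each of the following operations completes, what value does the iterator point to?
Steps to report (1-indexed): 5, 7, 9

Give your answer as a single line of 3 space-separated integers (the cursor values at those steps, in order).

Answer: 2 8 16

Derivation:
After 1 (next): list=[4, 9, 2, 8, 6, 3, 7] cursor@9
After 2 (insert_after(67)): list=[4, 9, 67, 2, 8, 6, 3, 7] cursor@9
After 3 (delete_current): list=[4, 67, 2, 8, 6, 3, 7] cursor@67
After 4 (insert_before(44)): list=[4, 44, 67, 2, 8, 6, 3, 7] cursor@67
After 5 (delete_current): list=[4, 44, 2, 8, 6, 3, 7] cursor@2
After 6 (insert_before(16)): list=[4, 44, 16, 2, 8, 6, 3, 7] cursor@2
After 7 (delete_current): list=[4, 44, 16, 8, 6, 3, 7] cursor@8
After 8 (prev): list=[4, 44, 16, 8, 6, 3, 7] cursor@16
After 9 (insert_before(54)): list=[4, 44, 54, 16, 8, 6, 3, 7] cursor@16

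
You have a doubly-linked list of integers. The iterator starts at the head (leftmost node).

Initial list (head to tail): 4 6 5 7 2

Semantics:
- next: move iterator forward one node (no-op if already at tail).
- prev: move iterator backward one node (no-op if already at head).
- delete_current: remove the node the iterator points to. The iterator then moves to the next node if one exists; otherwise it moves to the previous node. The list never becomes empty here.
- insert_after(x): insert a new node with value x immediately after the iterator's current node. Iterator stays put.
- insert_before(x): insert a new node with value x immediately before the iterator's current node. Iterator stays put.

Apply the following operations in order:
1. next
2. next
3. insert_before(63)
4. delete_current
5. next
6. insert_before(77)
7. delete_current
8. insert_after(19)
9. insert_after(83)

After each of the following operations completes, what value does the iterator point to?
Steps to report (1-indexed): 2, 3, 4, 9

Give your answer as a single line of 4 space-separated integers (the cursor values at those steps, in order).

After 1 (next): list=[4, 6, 5, 7, 2] cursor@6
After 2 (next): list=[4, 6, 5, 7, 2] cursor@5
After 3 (insert_before(63)): list=[4, 6, 63, 5, 7, 2] cursor@5
After 4 (delete_current): list=[4, 6, 63, 7, 2] cursor@7
After 5 (next): list=[4, 6, 63, 7, 2] cursor@2
After 6 (insert_before(77)): list=[4, 6, 63, 7, 77, 2] cursor@2
After 7 (delete_current): list=[4, 6, 63, 7, 77] cursor@77
After 8 (insert_after(19)): list=[4, 6, 63, 7, 77, 19] cursor@77
After 9 (insert_after(83)): list=[4, 6, 63, 7, 77, 83, 19] cursor@77

Answer: 5 5 7 77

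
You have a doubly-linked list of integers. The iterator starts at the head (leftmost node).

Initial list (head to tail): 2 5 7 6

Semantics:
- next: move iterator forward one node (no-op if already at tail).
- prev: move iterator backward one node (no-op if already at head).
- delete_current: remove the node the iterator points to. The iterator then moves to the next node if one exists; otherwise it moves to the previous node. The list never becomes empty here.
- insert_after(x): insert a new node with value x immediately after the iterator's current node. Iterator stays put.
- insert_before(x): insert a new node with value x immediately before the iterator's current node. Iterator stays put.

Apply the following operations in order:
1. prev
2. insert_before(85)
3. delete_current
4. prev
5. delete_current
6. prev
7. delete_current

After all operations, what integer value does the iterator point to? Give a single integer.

After 1 (prev): list=[2, 5, 7, 6] cursor@2
After 2 (insert_before(85)): list=[85, 2, 5, 7, 6] cursor@2
After 3 (delete_current): list=[85, 5, 7, 6] cursor@5
After 4 (prev): list=[85, 5, 7, 6] cursor@85
After 5 (delete_current): list=[5, 7, 6] cursor@5
After 6 (prev): list=[5, 7, 6] cursor@5
After 7 (delete_current): list=[7, 6] cursor@7

Answer: 7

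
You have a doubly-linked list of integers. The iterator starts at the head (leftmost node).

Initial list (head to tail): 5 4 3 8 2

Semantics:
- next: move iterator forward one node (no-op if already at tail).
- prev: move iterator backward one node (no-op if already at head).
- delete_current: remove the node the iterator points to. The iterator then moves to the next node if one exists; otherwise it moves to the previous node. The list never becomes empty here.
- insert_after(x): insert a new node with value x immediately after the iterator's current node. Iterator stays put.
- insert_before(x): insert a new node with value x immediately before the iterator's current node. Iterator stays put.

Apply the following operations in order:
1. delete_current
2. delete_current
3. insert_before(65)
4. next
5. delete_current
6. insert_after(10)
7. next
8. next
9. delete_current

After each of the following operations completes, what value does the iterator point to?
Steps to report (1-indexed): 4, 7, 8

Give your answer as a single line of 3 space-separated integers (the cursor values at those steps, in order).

Answer: 8 10 10

Derivation:
After 1 (delete_current): list=[4, 3, 8, 2] cursor@4
After 2 (delete_current): list=[3, 8, 2] cursor@3
After 3 (insert_before(65)): list=[65, 3, 8, 2] cursor@3
After 4 (next): list=[65, 3, 8, 2] cursor@8
After 5 (delete_current): list=[65, 3, 2] cursor@2
After 6 (insert_after(10)): list=[65, 3, 2, 10] cursor@2
After 7 (next): list=[65, 3, 2, 10] cursor@10
After 8 (next): list=[65, 3, 2, 10] cursor@10
After 9 (delete_current): list=[65, 3, 2] cursor@2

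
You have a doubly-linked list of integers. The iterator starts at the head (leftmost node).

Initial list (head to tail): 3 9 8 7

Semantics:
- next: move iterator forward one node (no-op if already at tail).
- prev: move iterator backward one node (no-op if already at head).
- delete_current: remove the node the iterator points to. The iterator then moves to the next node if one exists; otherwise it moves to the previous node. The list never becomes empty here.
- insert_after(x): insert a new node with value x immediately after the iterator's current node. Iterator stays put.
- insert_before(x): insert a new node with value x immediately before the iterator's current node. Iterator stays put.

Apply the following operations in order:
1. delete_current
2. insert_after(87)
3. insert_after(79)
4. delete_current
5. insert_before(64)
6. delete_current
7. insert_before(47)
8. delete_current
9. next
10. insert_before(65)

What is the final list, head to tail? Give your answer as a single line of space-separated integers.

After 1 (delete_current): list=[9, 8, 7] cursor@9
After 2 (insert_after(87)): list=[9, 87, 8, 7] cursor@9
After 3 (insert_after(79)): list=[9, 79, 87, 8, 7] cursor@9
After 4 (delete_current): list=[79, 87, 8, 7] cursor@79
After 5 (insert_before(64)): list=[64, 79, 87, 8, 7] cursor@79
After 6 (delete_current): list=[64, 87, 8, 7] cursor@87
After 7 (insert_before(47)): list=[64, 47, 87, 8, 7] cursor@87
After 8 (delete_current): list=[64, 47, 8, 7] cursor@8
After 9 (next): list=[64, 47, 8, 7] cursor@7
After 10 (insert_before(65)): list=[64, 47, 8, 65, 7] cursor@7

Answer: 64 47 8 65 7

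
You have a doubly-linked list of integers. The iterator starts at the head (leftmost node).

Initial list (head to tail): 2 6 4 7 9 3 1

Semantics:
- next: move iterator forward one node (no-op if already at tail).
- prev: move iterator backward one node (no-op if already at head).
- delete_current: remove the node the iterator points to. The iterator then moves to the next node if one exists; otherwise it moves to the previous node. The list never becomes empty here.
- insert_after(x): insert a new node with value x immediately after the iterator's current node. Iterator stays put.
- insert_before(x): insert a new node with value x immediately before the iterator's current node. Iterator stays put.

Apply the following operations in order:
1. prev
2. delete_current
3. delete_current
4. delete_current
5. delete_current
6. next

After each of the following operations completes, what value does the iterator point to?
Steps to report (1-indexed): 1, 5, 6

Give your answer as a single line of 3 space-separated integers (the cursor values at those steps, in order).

After 1 (prev): list=[2, 6, 4, 7, 9, 3, 1] cursor@2
After 2 (delete_current): list=[6, 4, 7, 9, 3, 1] cursor@6
After 3 (delete_current): list=[4, 7, 9, 3, 1] cursor@4
After 4 (delete_current): list=[7, 9, 3, 1] cursor@7
After 5 (delete_current): list=[9, 3, 1] cursor@9
After 6 (next): list=[9, 3, 1] cursor@3

Answer: 2 9 3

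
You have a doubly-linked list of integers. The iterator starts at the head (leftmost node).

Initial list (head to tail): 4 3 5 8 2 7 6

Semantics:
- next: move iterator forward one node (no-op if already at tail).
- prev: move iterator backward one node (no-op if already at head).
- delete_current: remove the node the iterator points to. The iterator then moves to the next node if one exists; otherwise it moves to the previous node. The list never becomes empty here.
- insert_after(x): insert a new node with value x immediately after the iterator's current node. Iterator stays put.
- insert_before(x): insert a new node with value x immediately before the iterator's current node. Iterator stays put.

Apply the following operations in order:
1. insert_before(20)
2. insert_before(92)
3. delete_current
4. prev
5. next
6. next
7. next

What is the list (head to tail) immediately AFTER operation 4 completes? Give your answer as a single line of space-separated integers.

After 1 (insert_before(20)): list=[20, 4, 3, 5, 8, 2, 7, 6] cursor@4
After 2 (insert_before(92)): list=[20, 92, 4, 3, 5, 8, 2, 7, 6] cursor@4
After 3 (delete_current): list=[20, 92, 3, 5, 8, 2, 7, 6] cursor@3
After 4 (prev): list=[20, 92, 3, 5, 8, 2, 7, 6] cursor@92

Answer: 20 92 3 5 8 2 7 6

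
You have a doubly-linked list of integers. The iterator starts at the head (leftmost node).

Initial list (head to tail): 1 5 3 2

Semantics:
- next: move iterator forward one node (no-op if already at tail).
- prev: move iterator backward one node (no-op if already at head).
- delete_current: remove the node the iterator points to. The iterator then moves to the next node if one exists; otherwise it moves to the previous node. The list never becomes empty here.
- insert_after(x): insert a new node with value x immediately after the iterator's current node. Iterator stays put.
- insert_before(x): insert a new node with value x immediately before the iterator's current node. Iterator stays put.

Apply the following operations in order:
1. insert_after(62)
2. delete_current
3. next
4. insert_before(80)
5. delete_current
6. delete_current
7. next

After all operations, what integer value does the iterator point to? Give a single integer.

After 1 (insert_after(62)): list=[1, 62, 5, 3, 2] cursor@1
After 2 (delete_current): list=[62, 5, 3, 2] cursor@62
After 3 (next): list=[62, 5, 3, 2] cursor@5
After 4 (insert_before(80)): list=[62, 80, 5, 3, 2] cursor@5
After 5 (delete_current): list=[62, 80, 3, 2] cursor@3
After 6 (delete_current): list=[62, 80, 2] cursor@2
After 7 (next): list=[62, 80, 2] cursor@2

Answer: 2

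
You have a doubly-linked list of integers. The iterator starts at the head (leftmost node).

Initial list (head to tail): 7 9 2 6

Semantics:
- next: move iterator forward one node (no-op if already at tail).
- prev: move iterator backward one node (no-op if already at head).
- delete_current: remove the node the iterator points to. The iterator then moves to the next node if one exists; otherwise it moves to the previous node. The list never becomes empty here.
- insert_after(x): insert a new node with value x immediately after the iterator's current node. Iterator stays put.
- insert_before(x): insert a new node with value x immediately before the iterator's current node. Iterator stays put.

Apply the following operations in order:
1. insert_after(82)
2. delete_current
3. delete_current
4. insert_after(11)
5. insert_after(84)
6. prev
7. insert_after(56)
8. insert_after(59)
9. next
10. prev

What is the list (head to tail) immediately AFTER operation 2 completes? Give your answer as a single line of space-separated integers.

Answer: 82 9 2 6

Derivation:
After 1 (insert_after(82)): list=[7, 82, 9, 2, 6] cursor@7
After 2 (delete_current): list=[82, 9, 2, 6] cursor@82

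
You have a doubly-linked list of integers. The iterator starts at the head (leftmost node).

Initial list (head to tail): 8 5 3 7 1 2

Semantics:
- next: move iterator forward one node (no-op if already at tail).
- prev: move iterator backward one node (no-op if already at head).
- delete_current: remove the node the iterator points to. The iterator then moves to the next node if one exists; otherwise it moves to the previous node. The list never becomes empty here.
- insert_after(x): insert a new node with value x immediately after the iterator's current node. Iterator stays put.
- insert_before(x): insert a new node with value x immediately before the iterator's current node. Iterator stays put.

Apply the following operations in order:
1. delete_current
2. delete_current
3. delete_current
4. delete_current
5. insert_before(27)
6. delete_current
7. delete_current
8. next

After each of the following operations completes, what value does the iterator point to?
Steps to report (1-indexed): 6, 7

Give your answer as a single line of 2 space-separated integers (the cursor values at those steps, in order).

After 1 (delete_current): list=[5, 3, 7, 1, 2] cursor@5
After 2 (delete_current): list=[3, 7, 1, 2] cursor@3
After 3 (delete_current): list=[7, 1, 2] cursor@7
After 4 (delete_current): list=[1, 2] cursor@1
After 5 (insert_before(27)): list=[27, 1, 2] cursor@1
After 6 (delete_current): list=[27, 2] cursor@2
After 7 (delete_current): list=[27] cursor@27
After 8 (next): list=[27] cursor@27

Answer: 2 27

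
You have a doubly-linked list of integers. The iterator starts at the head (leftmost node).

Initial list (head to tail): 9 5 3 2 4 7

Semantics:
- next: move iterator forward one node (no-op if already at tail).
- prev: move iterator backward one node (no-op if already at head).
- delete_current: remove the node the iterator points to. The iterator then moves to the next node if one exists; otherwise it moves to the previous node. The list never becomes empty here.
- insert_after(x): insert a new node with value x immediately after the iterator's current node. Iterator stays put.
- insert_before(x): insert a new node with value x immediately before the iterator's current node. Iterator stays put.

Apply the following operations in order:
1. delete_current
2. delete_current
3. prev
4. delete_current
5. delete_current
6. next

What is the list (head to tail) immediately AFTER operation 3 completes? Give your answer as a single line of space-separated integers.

Answer: 3 2 4 7

Derivation:
After 1 (delete_current): list=[5, 3, 2, 4, 7] cursor@5
After 2 (delete_current): list=[3, 2, 4, 7] cursor@3
After 3 (prev): list=[3, 2, 4, 7] cursor@3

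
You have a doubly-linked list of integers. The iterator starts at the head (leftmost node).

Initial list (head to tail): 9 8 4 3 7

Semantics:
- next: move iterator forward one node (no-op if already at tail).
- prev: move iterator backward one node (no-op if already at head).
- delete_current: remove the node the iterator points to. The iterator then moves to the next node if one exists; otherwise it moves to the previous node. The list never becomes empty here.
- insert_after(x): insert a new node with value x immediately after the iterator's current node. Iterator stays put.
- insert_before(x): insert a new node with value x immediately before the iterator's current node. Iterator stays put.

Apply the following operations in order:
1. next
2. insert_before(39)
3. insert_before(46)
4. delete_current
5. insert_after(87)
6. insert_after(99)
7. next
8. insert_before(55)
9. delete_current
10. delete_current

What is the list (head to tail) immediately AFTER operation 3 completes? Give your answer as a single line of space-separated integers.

Answer: 9 39 46 8 4 3 7

Derivation:
After 1 (next): list=[9, 8, 4, 3, 7] cursor@8
After 2 (insert_before(39)): list=[9, 39, 8, 4, 3, 7] cursor@8
After 3 (insert_before(46)): list=[9, 39, 46, 8, 4, 3, 7] cursor@8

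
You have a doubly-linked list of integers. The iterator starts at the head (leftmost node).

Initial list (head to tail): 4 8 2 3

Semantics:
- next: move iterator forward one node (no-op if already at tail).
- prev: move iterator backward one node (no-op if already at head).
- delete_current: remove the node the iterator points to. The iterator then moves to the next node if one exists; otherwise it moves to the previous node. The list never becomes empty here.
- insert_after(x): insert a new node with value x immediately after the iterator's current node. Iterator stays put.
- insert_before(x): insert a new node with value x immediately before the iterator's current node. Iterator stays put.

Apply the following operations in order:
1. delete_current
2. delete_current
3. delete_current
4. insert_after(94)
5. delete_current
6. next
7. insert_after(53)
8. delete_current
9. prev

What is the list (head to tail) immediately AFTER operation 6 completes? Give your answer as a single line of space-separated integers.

After 1 (delete_current): list=[8, 2, 3] cursor@8
After 2 (delete_current): list=[2, 3] cursor@2
After 3 (delete_current): list=[3] cursor@3
After 4 (insert_after(94)): list=[3, 94] cursor@3
After 5 (delete_current): list=[94] cursor@94
After 6 (next): list=[94] cursor@94

Answer: 94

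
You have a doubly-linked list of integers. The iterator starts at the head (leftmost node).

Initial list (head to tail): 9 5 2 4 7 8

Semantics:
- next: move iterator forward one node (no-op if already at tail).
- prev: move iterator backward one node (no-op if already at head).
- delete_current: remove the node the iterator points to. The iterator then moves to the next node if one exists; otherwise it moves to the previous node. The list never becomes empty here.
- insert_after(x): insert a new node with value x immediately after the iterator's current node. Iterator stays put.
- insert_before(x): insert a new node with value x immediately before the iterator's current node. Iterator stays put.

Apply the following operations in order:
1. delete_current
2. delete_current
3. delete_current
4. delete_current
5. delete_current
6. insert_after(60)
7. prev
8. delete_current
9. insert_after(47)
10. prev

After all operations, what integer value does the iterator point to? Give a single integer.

Answer: 60

Derivation:
After 1 (delete_current): list=[5, 2, 4, 7, 8] cursor@5
After 2 (delete_current): list=[2, 4, 7, 8] cursor@2
After 3 (delete_current): list=[4, 7, 8] cursor@4
After 4 (delete_current): list=[7, 8] cursor@7
After 5 (delete_current): list=[8] cursor@8
After 6 (insert_after(60)): list=[8, 60] cursor@8
After 7 (prev): list=[8, 60] cursor@8
After 8 (delete_current): list=[60] cursor@60
After 9 (insert_after(47)): list=[60, 47] cursor@60
After 10 (prev): list=[60, 47] cursor@60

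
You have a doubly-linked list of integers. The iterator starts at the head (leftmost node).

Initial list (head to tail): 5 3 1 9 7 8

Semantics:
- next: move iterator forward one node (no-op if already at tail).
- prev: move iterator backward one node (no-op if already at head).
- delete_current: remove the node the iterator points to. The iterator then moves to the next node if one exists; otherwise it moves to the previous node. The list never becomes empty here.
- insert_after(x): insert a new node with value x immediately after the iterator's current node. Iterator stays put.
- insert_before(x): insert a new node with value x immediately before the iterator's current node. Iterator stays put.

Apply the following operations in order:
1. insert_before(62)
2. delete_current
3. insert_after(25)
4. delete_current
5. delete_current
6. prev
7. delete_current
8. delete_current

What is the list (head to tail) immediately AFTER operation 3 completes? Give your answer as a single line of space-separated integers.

After 1 (insert_before(62)): list=[62, 5, 3, 1, 9, 7, 8] cursor@5
After 2 (delete_current): list=[62, 3, 1, 9, 7, 8] cursor@3
After 3 (insert_after(25)): list=[62, 3, 25, 1, 9, 7, 8] cursor@3

Answer: 62 3 25 1 9 7 8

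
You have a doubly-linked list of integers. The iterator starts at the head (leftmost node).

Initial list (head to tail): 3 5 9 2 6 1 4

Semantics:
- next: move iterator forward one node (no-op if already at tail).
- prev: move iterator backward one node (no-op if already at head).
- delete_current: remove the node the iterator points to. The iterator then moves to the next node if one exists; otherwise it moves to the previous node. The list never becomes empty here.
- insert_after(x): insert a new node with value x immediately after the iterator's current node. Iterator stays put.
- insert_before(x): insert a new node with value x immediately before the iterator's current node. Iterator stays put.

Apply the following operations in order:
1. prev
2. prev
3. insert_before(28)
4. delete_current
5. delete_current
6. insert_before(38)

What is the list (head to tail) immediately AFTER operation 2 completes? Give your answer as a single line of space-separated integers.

After 1 (prev): list=[3, 5, 9, 2, 6, 1, 4] cursor@3
After 2 (prev): list=[3, 5, 9, 2, 6, 1, 4] cursor@3

Answer: 3 5 9 2 6 1 4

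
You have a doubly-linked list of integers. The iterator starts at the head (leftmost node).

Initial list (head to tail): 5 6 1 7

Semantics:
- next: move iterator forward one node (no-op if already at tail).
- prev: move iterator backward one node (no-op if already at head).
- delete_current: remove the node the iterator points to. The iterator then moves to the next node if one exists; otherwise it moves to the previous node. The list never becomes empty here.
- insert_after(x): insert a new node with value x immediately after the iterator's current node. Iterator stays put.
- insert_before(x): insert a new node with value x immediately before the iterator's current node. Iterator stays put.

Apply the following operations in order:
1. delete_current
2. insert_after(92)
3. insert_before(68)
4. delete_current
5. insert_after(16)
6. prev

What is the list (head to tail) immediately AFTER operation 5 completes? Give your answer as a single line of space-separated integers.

After 1 (delete_current): list=[6, 1, 7] cursor@6
After 2 (insert_after(92)): list=[6, 92, 1, 7] cursor@6
After 3 (insert_before(68)): list=[68, 6, 92, 1, 7] cursor@6
After 4 (delete_current): list=[68, 92, 1, 7] cursor@92
After 5 (insert_after(16)): list=[68, 92, 16, 1, 7] cursor@92

Answer: 68 92 16 1 7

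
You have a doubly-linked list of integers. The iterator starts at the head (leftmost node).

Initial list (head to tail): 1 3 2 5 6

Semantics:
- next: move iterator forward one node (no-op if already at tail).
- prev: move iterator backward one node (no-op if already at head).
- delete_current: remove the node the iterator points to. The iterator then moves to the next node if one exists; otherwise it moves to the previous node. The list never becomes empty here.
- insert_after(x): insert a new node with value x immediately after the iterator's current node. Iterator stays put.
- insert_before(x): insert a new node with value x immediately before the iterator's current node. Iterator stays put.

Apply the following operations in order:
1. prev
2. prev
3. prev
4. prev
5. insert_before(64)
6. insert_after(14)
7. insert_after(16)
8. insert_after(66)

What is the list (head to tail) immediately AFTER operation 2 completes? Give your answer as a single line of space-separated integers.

Answer: 1 3 2 5 6

Derivation:
After 1 (prev): list=[1, 3, 2, 5, 6] cursor@1
After 2 (prev): list=[1, 3, 2, 5, 6] cursor@1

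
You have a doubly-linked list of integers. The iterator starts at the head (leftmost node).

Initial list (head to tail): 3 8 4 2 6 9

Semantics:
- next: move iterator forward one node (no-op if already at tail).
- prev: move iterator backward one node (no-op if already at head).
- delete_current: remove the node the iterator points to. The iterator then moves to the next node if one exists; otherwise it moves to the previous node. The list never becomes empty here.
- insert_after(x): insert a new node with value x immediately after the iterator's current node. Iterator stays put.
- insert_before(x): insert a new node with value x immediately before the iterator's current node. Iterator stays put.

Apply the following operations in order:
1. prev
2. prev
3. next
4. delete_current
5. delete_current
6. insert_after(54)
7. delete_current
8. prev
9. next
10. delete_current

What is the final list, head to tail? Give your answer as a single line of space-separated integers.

After 1 (prev): list=[3, 8, 4, 2, 6, 9] cursor@3
After 2 (prev): list=[3, 8, 4, 2, 6, 9] cursor@3
After 3 (next): list=[3, 8, 4, 2, 6, 9] cursor@8
After 4 (delete_current): list=[3, 4, 2, 6, 9] cursor@4
After 5 (delete_current): list=[3, 2, 6, 9] cursor@2
After 6 (insert_after(54)): list=[3, 2, 54, 6, 9] cursor@2
After 7 (delete_current): list=[3, 54, 6, 9] cursor@54
After 8 (prev): list=[3, 54, 6, 9] cursor@3
After 9 (next): list=[3, 54, 6, 9] cursor@54
After 10 (delete_current): list=[3, 6, 9] cursor@6

Answer: 3 6 9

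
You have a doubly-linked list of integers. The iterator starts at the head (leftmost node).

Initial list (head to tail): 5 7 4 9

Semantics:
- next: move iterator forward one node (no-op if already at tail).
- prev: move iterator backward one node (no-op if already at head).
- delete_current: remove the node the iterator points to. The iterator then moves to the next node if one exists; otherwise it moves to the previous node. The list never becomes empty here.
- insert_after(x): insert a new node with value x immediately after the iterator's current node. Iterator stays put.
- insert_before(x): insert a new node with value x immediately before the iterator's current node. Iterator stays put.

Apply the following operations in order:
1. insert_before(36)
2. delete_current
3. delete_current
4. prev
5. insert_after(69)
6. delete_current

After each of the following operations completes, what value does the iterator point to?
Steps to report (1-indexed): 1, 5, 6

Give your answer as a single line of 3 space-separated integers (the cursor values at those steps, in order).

Answer: 5 36 69

Derivation:
After 1 (insert_before(36)): list=[36, 5, 7, 4, 9] cursor@5
After 2 (delete_current): list=[36, 7, 4, 9] cursor@7
After 3 (delete_current): list=[36, 4, 9] cursor@4
After 4 (prev): list=[36, 4, 9] cursor@36
After 5 (insert_after(69)): list=[36, 69, 4, 9] cursor@36
After 6 (delete_current): list=[69, 4, 9] cursor@69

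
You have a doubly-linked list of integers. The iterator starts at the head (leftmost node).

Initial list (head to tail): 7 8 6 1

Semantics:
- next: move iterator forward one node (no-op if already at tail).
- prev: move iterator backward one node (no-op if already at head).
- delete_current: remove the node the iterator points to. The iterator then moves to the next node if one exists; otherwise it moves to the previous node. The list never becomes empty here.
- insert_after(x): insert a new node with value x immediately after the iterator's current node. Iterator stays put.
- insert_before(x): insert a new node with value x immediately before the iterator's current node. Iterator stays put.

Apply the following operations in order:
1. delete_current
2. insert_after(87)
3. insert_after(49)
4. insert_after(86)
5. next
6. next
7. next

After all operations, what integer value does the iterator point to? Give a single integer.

After 1 (delete_current): list=[8, 6, 1] cursor@8
After 2 (insert_after(87)): list=[8, 87, 6, 1] cursor@8
After 3 (insert_after(49)): list=[8, 49, 87, 6, 1] cursor@8
After 4 (insert_after(86)): list=[8, 86, 49, 87, 6, 1] cursor@8
After 5 (next): list=[8, 86, 49, 87, 6, 1] cursor@86
After 6 (next): list=[8, 86, 49, 87, 6, 1] cursor@49
After 7 (next): list=[8, 86, 49, 87, 6, 1] cursor@87

Answer: 87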